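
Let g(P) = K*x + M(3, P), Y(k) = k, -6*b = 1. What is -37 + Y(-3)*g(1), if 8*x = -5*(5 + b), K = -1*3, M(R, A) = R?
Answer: -1171/16 ≈ -73.188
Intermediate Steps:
b = -⅙ (b = -⅙*1 = -⅙ ≈ -0.16667)
K = -3
x = -145/48 (x = (-5*(5 - ⅙))/8 = (-5*29/6)/8 = (⅛)*(-145/6) = -145/48 ≈ -3.0208)
g(P) = 193/16 (g(P) = -3*(-145/48) + 3 = 145/16 + 3 = 193/16)
-37 + Y(-3)*g(1) = -37 - 3*193/16 = -37 - 579/16 = -1171/16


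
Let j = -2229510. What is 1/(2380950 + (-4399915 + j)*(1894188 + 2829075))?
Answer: -1/31312515432825 ≈ -3.1936e-14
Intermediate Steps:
1/(2380950 + (-4399915 + j)*(1894188 + 2829075)) = 1/(2380950 + (-4399915 - 2229510)*(1894188 + 2829075)) = 1/(2380950 - 6629425*4723263) = 1/(2380950 - 31312517813775) = 1/(-31312515432825) = -1/31312515432825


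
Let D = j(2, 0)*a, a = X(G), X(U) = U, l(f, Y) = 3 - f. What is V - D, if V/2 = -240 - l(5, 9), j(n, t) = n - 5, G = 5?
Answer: -461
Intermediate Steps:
a = 5
j(n, t) = -5 + n
D = -15 (D = (-5 + 2)*5 = -3*5 = -15)
V = -476 (V = 2*(-240 - (3 - 1*5)) = 2*(-240 - (3 - 5)) = 2*(-240 - 1*(-2)) = 2*(-240 + 2) = 2*(-238) = -476)
V - D = -476 - 1*(-15) = -476 + 15 = -461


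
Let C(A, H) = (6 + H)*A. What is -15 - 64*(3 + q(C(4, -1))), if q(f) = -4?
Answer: 49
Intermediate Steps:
C(A, H) = A*(6 + H)
-15 - 64*(3 + q(C(4, -1))) = -15 - 64*(3 - 4) = -15 - 64*(-1) = -15 - 16*(-4) = -15 + 64 = 49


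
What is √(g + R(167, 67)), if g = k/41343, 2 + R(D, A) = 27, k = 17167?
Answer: √43440826506/41343 ≈ 5.0414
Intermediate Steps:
R(D, A) = 25 (R(D, A) = -2 + 27 = 25)
g = 17167/41343 ≈ 0.41523
√(g + R(167, 67)) = √(17167/41343 + 25) = √(1050742/41343) = √43440826506/41343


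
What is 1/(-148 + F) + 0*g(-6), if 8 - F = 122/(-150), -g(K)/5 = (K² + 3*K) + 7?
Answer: -75/10439 ≈ -0.0071846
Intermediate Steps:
g(K) = -35 - 15*K - 5*K² (g(K) = -5*((K² + 3*K) + 7) = -5*(7 + K² + 3*K) = -35 - 15*K - 5*K²)
F = 661/75 (F = 8 - 122/(-150) = 8 - 122*(-1)/150 = 8 - 1*(-61/75) = 8 + 61/75 = 661/75 ≈ 8.8133)
1/(-148 + F) + 0*g(-6) = 1/(-148 + 661/75) + 0*(-35 - 15*(-6) - 5*(-6)²) = 1/(-10439/75) + 0*(-35 + 90 - 5*36) = -75/10439 + 0*(-35 + 90 - 180) = -75/10439 + 0*(-125) = -75/10439 + 0 = -75/10439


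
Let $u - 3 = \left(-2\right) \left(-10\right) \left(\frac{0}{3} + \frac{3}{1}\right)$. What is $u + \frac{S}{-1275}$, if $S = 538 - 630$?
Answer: $\frac{80417}{1275} \approx 63.072$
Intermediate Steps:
$S = -92$
$u = 63$ ($u = 3 + \left(-2\right) \left(-10\right) \left(\frac{0}{3} + \frac{3}{1}\right) = 3 + 20 \left(0 \cdot \frac{1}{3} + 3 \cdot 1\right) = 3 + 20 \left(0 + 3\right) = 3 + 20 \cdot 3 = 3 + 60 = 63$)
$u + \frac{S}{-1275} = 63 + \frac{1}{-1275} \left(-92\right) = 63 - - \frac{92}{1275} = 63 + \frac{92}{1275} = \frac{80417}{1275}$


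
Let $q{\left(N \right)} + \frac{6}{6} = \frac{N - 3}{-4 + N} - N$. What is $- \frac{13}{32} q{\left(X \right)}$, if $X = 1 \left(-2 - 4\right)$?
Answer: $- \frac{767}{320} \approx -2.3969$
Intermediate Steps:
$X = -6$ ($X = 1 \left(-6\right) = -6$)
$q{\left(N \right)} = -1 - N + \frac{-3 + N}{-4 + N}$ ($q{\left(N \right)} = -1 - \left(N - \frac{N - 3}{-4 + N}\right) = -1 - \left(N - \frac{-3 + N}{-4 + N}\right) = -1 - N + \frac{-3 + N}{-4 + N}$)
$- \frac{13}{32} q{\left(X \right)} = - \frac{13}{32} \frac{1 - \left(-6\right)^{2} + 4 \left(-6\right)}{-4 - 6} = \left(-13\right) \frac{1}{32} \frac{1 - 36 - 24}{-10} = - \frac{13 \left(- \frac{1 - 36 - 24}{10}\right)}{32} = - \frac{13 \left(\left(- \frac{1}{10}\right) \left(-59\right)\right)}{32} = \left(- \frac{13}{32}\right) \frac{59}{10} = - \frac{767}{320}$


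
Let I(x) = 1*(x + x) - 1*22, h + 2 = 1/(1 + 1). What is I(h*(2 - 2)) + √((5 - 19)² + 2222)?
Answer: -22 + √2418 ≈ 27.173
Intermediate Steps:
h = -3/2 (h = -2 + 1/(1 + 1) = -2 + 1/2 = -2 + ½ = -3/2 ≈ -1.5000)
I(x) = -22 + 2*x (I(x) = 1*(2*x) - 22 = 2*x - 22 = -22 + 2*x)
I(h*(2 - 2)) + √((5 - 19)² + 2222) = (-22 + 2*(-3*(2 - 2)/2)) + √((5 - 19)² + 2222) = (-22 + 2*(-3/2*0)) + √((-14)² + 2222) = (-22 + 2*0) + √(196 + 2222) = (-22 + 0) + √2418 = -22 + √2418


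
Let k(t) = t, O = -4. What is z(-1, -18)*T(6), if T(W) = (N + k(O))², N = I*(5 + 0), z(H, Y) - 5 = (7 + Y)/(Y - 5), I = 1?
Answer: 126/23 ≈ 5.4783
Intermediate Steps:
z(H, Y) = 5 + (7 + Y)/(-5 + Y) (z(H, Y) = 5 + (7 + Y)/(Y - 5) = 5 + (7 + Y)/(-5 + Y))
N = 5 (N = 1*(5 + 0) = 1*5 = 5)
T(W) = 1 (T(W) = (5 - 4)² = 1² = 1)
z(-1, -18)*T(6) = (6*(-3 - 18)/(-5 - 18))*1 = (6*(-21)/(-23))*1 = (6*(-1/23)*(-21))*1 = (126/23)*1 = 126/23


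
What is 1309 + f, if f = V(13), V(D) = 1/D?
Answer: 17018/13 ≈ 1309.1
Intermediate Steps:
f = 1/13 ≈ 0.076923
1309 + f = 1309 + 1/13 = 17018/13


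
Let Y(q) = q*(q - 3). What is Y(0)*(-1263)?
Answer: 0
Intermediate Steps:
Y(q) = q*(-3 + q)
Y(0)*(-1263) = (0*(-3 + 0))*(-1263) = (0*(-3))*(-1263) = 0*(-1263) = 0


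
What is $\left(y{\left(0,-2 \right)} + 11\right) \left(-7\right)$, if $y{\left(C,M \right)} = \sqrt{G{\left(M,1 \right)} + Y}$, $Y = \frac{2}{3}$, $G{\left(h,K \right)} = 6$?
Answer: $-77 - \frac{14 \sqrt{15}}{3} \approx -95.074$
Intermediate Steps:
$Y = \frac{2}{3}$ ($Y = 2 \cdot \frac{1}{3} = \frac{2}{3} \approx 0.66667$)
$y{\left(C,M \right)} = \frac{2 \sqrt{15}}{3}$ ($y{\left(C,M \right)} = \sqrt{6 + \frac{2}{3}} = \sqrt{\frac{20}{3}} = \frac{2 \sqrt{15}}{3}$)
$\left(y{\left(0,-2 \right)} + 11\right) \left(-7\right) = \left(\frac{2 \sqrt{15}}{3} + 11\right) \left(-7\right) = \left(11 + \frac{2 \sqrt{15}}{3}\right) \left(-7\right) = -77 - \frac{14 \sqrt{15}}{3}$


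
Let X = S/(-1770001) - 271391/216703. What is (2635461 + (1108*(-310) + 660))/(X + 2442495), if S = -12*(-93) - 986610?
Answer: 879375760064892623/936854171846608876 ≈ 0.93865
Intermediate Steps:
S = -985494 (S = 1116 - 986610 = -985494)
X = -266802835109/383564526703 (X = -985494/(-1770001) - 271391/216703 = -985494*(-1/1770001) - 271391*1/216703 = 985494/1770001 - 271391/216703 = -266802835109/383564526703 ≈ -0.69559)
(2635461 + (1108*(-310) + 660))/(X + 2442495) = (2635461 + (1108*(-310) + 660))/(-266802835109/383564526703 + 2442495) = (2635461 + (-343480 + 660))/(936854171846608876/383564526703) = (2635461 - 342820)*(383564526703/936854171846608876) = 2292641*(383564526703/936854171846608876) = 879375760064892623/936854171846608876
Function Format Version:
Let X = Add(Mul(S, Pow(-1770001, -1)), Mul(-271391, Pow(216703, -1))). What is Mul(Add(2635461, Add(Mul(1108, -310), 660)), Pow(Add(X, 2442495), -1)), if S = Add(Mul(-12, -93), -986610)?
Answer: Rational(879375760064892623, 936854171846608876) ≈ 0.93865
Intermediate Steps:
S = -985494 (S = Add(1116, -986610) = -985494)
X = Rational(-266802835109, 383564526703) (X = Add(Mul(-985494, Pow(-1770001, -1)), Mul(-271391, Pow(216703, -1))) = Add(Mul(-985494, Rational(-1, 1770001)), Mul(-271391, Rational(1, 216703))) = Add(Rational(985494, 1770001), Rational(-271391, 216703)) = Rational(-266802835109, 383564526703) ≈ -0.69559)
Mul(Add(2635461, Add(Mul(1108, -310), 660)), Pow(Add(X, 2442495), -1)) = Mul(Add(2635461, Add(Mul(1108, -310), 660)), Pow(Add(Rational(-266802835109, 383564526703), 2442495), -1)) = Mul(Add(2635461, Add(-343480, 660)), Pow(Rational(936854171846608876, 383564526703), -1)) = Mul(Add(2635461, -342820), Rational(383564526703, 936854171846608876)) = Mul(2292641, Rational(383564526703, 936854171846608876)) = Rational(879375760064892623, 936854171846608876)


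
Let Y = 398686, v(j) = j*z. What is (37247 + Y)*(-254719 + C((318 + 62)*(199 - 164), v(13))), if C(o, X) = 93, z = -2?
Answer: -110999876058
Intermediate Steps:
v(j) = -2*j (v(j) = j*(-2) = -2*j)
(37247 + Y)*(-254719 + C((318 + 62)*(199 - 164), v(13))) = (37247 + 398686)*(-254719 + 93) = 435933*(-254626) = -110999876058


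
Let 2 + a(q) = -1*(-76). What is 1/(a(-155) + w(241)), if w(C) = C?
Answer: 1/315 ≈ 0.0031746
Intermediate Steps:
a(q) = 74 (a(q) = -2 - 1*(-76) = -2 + 76 = 74)
1/(a(-155) + w(241)) = 1/(74 + 241) = 1/315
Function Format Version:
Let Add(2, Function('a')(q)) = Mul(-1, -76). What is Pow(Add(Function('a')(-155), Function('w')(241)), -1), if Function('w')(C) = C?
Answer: Rational(1, 315) ≈ 0.0031746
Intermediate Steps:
Function('a')(q) = 74 (Function('a')(q) = Add(-2, Mul(-1, -76)) = Add(-2, 76) = 74)
Pow(Add(Function('a')(-155), Function('w')(241)), -1) = Pow(Add(74, 241), -1) = Pow(315, -1) = Rational(1, 315)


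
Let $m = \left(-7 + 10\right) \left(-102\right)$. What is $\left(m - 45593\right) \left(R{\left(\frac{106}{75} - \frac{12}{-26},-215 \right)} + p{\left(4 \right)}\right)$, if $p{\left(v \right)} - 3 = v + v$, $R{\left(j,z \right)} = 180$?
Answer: $-8766709$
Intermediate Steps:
$m = -306$ ($m = 3 \left(-102\right) = -306$)
$p{\left(v \right)} = 3 + 2 v$ ($p{\left(v \right)} = 3 + \left(v + v\right) = 3 + 2 v$)
$\left(m - 45593\right) \left(R{\left(\frac{106}{75} - \frac{12}{-26},-215 \right)} + p{\left(4 \right)}\right) = \left(-306 - 45593\right) \left(180 + \left(3 + 2 \cdot 4\right)\right) = - 45899 \left(180 + \left(3 + 8\right)\right) = - 45899 \left(180 + 11\right) = \left(-45899\right) 191 = -8766709$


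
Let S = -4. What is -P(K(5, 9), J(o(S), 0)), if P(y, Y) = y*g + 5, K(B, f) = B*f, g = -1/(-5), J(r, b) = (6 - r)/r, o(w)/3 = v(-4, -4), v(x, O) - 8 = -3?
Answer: -14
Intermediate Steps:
v(x, O) = 5 (v(x, O) = 8 - 3 = 5)
o(w) = 15 (o(w) = 3*5 = 15)
J(r, b) = (6 - r)/r
g = ⅕ (g = -1*(-⅕) = ⅕ ≈ 0.20000)
P(y, Y) = 5 + y/5 (P(y, Y) = y*(⅕) + 5 = y/5 + 5 = 5 + y/5)
-P(K(5, 9), J(o(S), 0)) = -(5 + (5*9)/5) = -(5 + (⅕)*45) = -(5 + 9) = -1*14 = -14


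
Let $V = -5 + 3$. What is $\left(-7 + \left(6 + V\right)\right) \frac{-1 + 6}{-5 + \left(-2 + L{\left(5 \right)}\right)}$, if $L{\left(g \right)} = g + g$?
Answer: $-5$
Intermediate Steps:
$L{\left(g \right)} = 2 g$
$V = -2$
$\left(-7 + \left(6 + V\right)\right) \frac{-1 + 6}{-5 + \left(-2 + L{\left(5 \right)}\right)} = \left(-7 + \left(6 - 2\right)\right) \frac{-1 + 6}{-5 + \left(-2 + 2 \cdot 5\right)} = \left(-7 + 4\right) \frac{5}{-5 + \left(-2 + 10\right)} = - 3 \frac{5}{-5 + 8} = - 3 \cdot \frac{5}{3} = - 3 \cdot 5 \cdot \frac{1}{3} = \left(-3\right) \frac{5}{3} = -5$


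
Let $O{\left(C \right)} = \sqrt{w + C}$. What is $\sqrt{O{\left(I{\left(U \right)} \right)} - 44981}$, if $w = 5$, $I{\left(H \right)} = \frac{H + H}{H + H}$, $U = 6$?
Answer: $\sqrt{-44981 + \sqrt{6}} \approx 212.08 i$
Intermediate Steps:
$I{\left(H \right)} = 1$ ($I{\left(H \right)} = \frac{2 H}{2 H} = 2 H \frac{1}{2 H} = 1$)
$O{\left(C \right)} = \sqrt{5 + C}$
$\sqrt{O{\left(I{\left(U \right)} \right)} - 44981} = \sqrt{\sqrt{5 + 1} - 44981} = \sqrt{\sqrt{6} - 44981} = \sqrt{-44981 + \sqrt{6}}$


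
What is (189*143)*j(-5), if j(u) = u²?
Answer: 675675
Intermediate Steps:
(189*143)*j(-5) = (189*143)*(-5)² = 27027*25 = 675675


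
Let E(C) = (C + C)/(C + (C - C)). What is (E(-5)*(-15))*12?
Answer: -360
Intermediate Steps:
E(C) = 2 (E(C) = (2*C)/(C + 0) = (2*C)/C = 2)
(E(-5)*(-15))*12 = (2*(-15))*12 = -30*12 = -360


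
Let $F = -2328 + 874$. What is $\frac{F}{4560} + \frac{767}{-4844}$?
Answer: $- \frac{1317587}{2761080} \approx -0.4772$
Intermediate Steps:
$F = -1454$
$\frac{F}{4560} + \frac{767}{-4844} = - \frac{1454}{4560} + \frac{767}{-4844} = \left(-1454\right) \frac{1}{4560} + 767 \left(- \frac{1}{4844}\right) = - \frac{727}{2280} - \frac{767}{4844} = - \frac{1317587}{2761080}$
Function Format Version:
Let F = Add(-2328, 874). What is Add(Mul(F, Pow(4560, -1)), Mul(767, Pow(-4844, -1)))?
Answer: Rational(-1317587, 2761080) ≈ -0.47720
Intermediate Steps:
F = -1454
Add(Mul(F, Pow(4560, -1)), Mul(767, Pow(-4844, -1))) = Add(Mul(-1454, Pow(4560, -1)), Mul(767, Pow(-4844, -1))) = Add(Mul(-1454, Rational(1, 4560)), Mul(767, Rational(-1, 4844))) = Add(Rational(-727, 2280), Rational(-767, 4844)) = Rational(-1317587, 2761080)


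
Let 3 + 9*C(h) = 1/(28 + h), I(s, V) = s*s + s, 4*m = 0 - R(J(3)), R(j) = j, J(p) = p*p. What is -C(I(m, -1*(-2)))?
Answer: 1463/4437 ≈ 0.32973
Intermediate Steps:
J(p) = p**2
m = -9/4 (m = (0 - 1*3**2)/4 = (0 - 1*9)/4 = (0 - 9)/4 = (1/4)*(-9) = -9/4 ≈ -2.2500)
I(s, V) = s + s**2 (I(s, V) = s**2 + s = s + s**2)
C(h) = -1/3 + 1/(9*(28 + h))
-C(I(m, -1*(-2))) = -(-83 - (-27)*(1 - 9/4)/4)/(9*(28 - 9*(1 - 9/4)/4)) = -(-83 - (-27)*(-5)/(4*4))/(9*(28 - 9/4*(-5/4))) = -(-83 - 3*45/16)/(9*(28 + 45/16)) = -(-83 - 135/16)/(9*493/16) = -16*(-1463)/(9*493*16) = -1*(-1463/4437) = 1463/4437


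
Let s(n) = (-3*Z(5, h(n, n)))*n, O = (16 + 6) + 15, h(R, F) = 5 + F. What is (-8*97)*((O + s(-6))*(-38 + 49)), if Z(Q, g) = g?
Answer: -162184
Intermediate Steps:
O = 37 (O = 22 + 15 = 37)
s(n) = n*(-15 - 3*n) (s(n) = (-3*(5 + n))*n = (-15 - 3*n)*n = n*(-15 - 3*n))
(-8*97)*((O + s(-6))*(-38 + 49)) = (-8*97)*((37 - 3*(-6)*(5 - 6))*(-38 + 49)) = -776*(37 - 3*(-6)*(-1))*11 = -776*(37 - 18)*11 = -14744*11 = -776*209 = -162184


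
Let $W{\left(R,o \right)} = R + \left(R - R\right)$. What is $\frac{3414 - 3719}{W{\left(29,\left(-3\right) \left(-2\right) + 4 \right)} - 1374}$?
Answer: $\frac{61}{269} \approx 0.22677$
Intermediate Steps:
$W{\left(R,o \right)} = R$ ($W{\left(R,o \right)} = R + 0 = R$)
$\frac{3414 - 3719}{W{\left(29,\left(-3\right) \left(-2\right) + 4 \right)} - 1374} = \frac{3414 - 3719}{29 - 1374} = - \frac{305}{-1345} = \left(-305\right) \left(- \frac{1}{1345}\right) = \frac{61}{269}$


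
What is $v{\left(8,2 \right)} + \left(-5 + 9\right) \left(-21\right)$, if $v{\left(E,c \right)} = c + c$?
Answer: $-80$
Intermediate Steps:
$v{\left(E,c \right)} = 2 c$
$v{\left(8,2 \right)} + \left(-5 + 9\right) \left(-21\right) = 2 \cdot 2 + \left(-5 + 9\right) \left(-21\right) = 4 + 4 \left(-21\right) = 4 - 84 = -80$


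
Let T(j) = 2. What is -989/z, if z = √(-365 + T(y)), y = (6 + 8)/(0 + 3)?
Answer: 989*I*√3/33 ≈ 51.909*I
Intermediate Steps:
y = 14/3 ≈ 4.6667
z = 11*I*√3 (z = √(-365 + 2) = √(-363) = 11*I*√3 ≈ 19.053*I)
-989/z = -989*(-I*√3/33) = -(-989)*I*√3/33 = 989*I*√3/33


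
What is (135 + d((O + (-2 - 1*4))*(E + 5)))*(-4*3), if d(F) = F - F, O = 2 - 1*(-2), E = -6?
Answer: -1620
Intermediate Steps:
O = 4 (O = 2 + 2 = 4)
d(F) = 0
(135 + d((O + (-2 - 1*4))*(E + 5)))*(-4*3) = (135 + 0)*(-4*3) = 135*(-12) = -1620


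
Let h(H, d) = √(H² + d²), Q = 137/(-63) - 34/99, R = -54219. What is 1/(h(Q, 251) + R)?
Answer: -26038620531/1411757707358015 - 67221*√3215986/1411757707358015 ≈ -1.8530e-5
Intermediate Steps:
Q = -1745/693 (Q = 137*(-1/63) - 34*1/99 = -137/63 - 34/99 = -1745/693 ≈ -2.5180)
1/(h(Q, 251) + R) = 1/(√((-1745/693)² + 251²) - 54219) = 1/(√(3045025/480249 + 63001) - 54219) = 1/(√(30259212274/480249) - 54219) = 1/(97*√3215986/693 - 54219) = 1/(-54219 + 97*√3215986/693)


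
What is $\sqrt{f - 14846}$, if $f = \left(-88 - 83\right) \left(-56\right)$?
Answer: $i \sqrt{5270} \approx 72.595 i$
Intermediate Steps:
$f = 9576$ ($f = \left(-171\right) \left(-56\right) = 9576$)
$\sqrt{f - 14846} = \sqrt{9576 - 14846} = \sqrt{-5270} = i \sqrt{5270}$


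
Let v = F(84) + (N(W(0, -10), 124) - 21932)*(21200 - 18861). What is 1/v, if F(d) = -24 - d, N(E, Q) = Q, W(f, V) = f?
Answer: -1/51009020 ≈ -1.9604e-8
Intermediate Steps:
v = -51009020 (v = (-24 - 1*84) + (124 - 21932)*(21200 - 18861) = (-24 - 84) - 21808*2339 = -108 - 51008912 = -51009020)
1/v = 1/(-51009020) = -1/51009020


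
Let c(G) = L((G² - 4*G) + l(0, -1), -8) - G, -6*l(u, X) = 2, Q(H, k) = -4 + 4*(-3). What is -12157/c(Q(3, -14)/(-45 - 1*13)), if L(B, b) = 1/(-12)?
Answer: 4230636/125 ≈ 33845.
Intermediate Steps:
Q(H, k) = -16 (Q(H, k) = -4 - 12 = -16)
l(u, X) = -⅓ (l(u, X) = -⅙*2 = -⅓)
L(B, b) = -1/12
c(G) = -1/12 - G
-12157/c(Q(3, -14)/(-45 - 1*13)) = -12157/(-1/12 - (-16)/(-45 - 1*13)) = -12157/(-1/12 - (-16)/(-45 - 13)) = -12157/(-1/12 - (-16)/(-58)) = -12157/(-1/12 - (-16)*(-1)/58) = -12157/(-1/12 - 1*8/29) = -12157/(-1/12 - 8/29) = -12157/(-125/348) = -12157*(-348/125) = 4230636/125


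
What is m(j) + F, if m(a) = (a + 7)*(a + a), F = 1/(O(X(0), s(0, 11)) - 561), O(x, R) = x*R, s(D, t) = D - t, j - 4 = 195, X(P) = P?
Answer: 45995267/561 ≈ 81988.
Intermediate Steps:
j = 199 (j = 4 + 195 = 199)
O(x, R) = R*x
F = -1/561 (F = 1/((0 - 1*11)*0 - 561) = 1/((0 - 11)*0 - 561) = 1/(-11*0 - 561) = 1/(0 - 561) = 1/(-561) = -1/561 ≈ -0.0017825)
m(a) = 2*a*(7 + a) (m(a) = (7 + a)*(2*a) = 2*a*(7 + a))
m(j) + F = 2*199*(7 + 199) - 1/561 = 2*199*206 - 1/561 = 81988 - 1/561 = 45995267/561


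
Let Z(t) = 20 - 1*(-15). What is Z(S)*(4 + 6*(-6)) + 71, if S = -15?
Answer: -1049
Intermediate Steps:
Z(t) = 35 (Z(t) = 20 + 15 = 35)
Z(S)*(4 + 6*(-6)) + 71 = 35*(4 + 6*(-6)) + 71 = 35*(4 - 36) + 71 = 35*(-32) + 71 = -1120 + 71 = -1049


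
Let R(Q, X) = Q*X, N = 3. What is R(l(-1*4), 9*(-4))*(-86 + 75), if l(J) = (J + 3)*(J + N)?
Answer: 396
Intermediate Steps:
l(J) = (3 + J)² (l(J) = (J + 3)*(J + 3) = (3 + J)*(3 + J) = (3 + J)²)
R(l(-1*4), 9*(-4))*(-86 + 75) = ((9 + (-1*4)² + 6*(-1*4))*(9*(-4)))*(-86 + 75) = ((9 + (-4)² + 6*(-4))*(-36))*(-11) = ((9 + 16 - 24)*(-36))*(-11) = (1*(-36))*(-11) = -36*(-11) = 396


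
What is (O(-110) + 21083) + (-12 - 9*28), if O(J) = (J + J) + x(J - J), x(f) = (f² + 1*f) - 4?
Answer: 20595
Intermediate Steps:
x(f) = -4 + f + f² (x(f) = (f² + f) - 4 = (f + f²) - 4 = -4 + f + f²)
O(J) = -4 + 2*J (O(J) = (J + J) + (-4 + (J - J) + (J - J)²) = 2*J + (-4 + 0 + 0²) = 2*J + (-4 + 0 + 0) = 2*J - 4 = -4 + 2*J)
(O(-110) + 21083) + (-12 - 9*28) = ((-4 + 2*(-110)) + 21083) + (-12 - 9*28) = ((-4 - 220) + 21083) + (-12 - 252) = (-224 + 21083) - 264 = 20859 - 264 = 20595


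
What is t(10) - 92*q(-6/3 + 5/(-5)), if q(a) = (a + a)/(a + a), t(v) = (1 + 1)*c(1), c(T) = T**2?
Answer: -90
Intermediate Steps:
t(v) = 2 (t(v) = (1 + 1)*1**2 = 2*1 = 2)
q(a) = 1 (q(a) = (2*a)/((2*a)) = (2*a)*(1/(2*a)) = 1)
t(10) - 92*q(-6/3 + 5/(-5)) = 2 - 92*1 = 2 - 92 = -90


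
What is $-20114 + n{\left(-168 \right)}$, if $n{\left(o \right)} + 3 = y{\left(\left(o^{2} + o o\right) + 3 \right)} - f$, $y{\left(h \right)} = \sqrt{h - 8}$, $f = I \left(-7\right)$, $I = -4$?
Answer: $-20145 + \sqrt{56443} \approx -19907.0$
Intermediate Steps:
$f = 28$ ($f = \left(-4\right) \left(-7\right) = 28$)
$y{\left(h \right)} = \sqrt{-8 + h}$
$n{\left(o \right)} = -31 + \sqrt{-5 + 2 o^{2}}$ ($n{\left(o \right)} = -3 + \left(\sqrt{-8 + \left(\left(o^{2} + o o\right) + 3\right)} - 28\right) = -3 + \left(\sqrt{-8 + \left(\left(o^{2} + o^{2}\right) + 3\right)} - 28\right) = -3 + \left(\sqrt{-8 + \left(2 o^{2} + 3\right)} - 28\right) = -3 + \left(\sqrt{-8 + \left(3 + 2 o^{2}\right)} - 28\right) = -3 + \left(\sqrt{-5 + 2 o^{2}} - 28\right) = -3 + \left(-28 + \sqrt{-5 + 2 o^{2}}\right) = -31 + \sqrt{-5 + 2 o^{2}}$)
$-20114 + n{\left(-168 \right)} = -20114 - \left(31 - \sqrt{-5 + 2 \left(-168\right)^{2}}\right) = -20114 - \left(31 - \sqrt{-5 + 2 \cdot 28224}\right) = -20114 - \left(31 - \sqrt{-5 + 56448}\right) = -20114 - \left(31 - \sqrt{56443}\right) = -20145 + \sqrt{56443}$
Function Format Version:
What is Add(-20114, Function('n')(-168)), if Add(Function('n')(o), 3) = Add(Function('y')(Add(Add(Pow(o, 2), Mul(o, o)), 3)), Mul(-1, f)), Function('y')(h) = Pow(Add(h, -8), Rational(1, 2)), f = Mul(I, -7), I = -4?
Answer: Add(-20145, Pow(56443, Rational(1, 2))) ≈ -19907.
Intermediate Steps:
f = 28 (f = Mul(-4, -7) = 28)
Function('y')(h) = Pow(Add(-8, h), Rational(1, 2))
Function('n')(o) = Add(-31, Pow(Add(-5, Mul(2, Pow(o, 2))), Rational(1, 2))) (Function('n')(o) = Add(-3, Add(Pow(Add(-8, Add(Add(Pow(o, 2), Mul(o, o)), 3)), Rational(1, 2)), Mul(-1, 28))) = Add(-3, Add(Pow(Add(-8, Add(Add(Pow(o, 2), Pow(o, 2)), 3)), Rational(1, 2)), -28)) = Add(-3, Add(Pow(Add(-8, Add(Mul(2, Pow(o, 2)), 3)), Rational(1, 2)), -28)) = Add(-3, Add(Pow(Add(-8, Add(3, Mul(2, Pow(o, 2)))), Rational(1, 2)), -28)) = Add(-3, Add(Pow(Add(-5, Mul(2, Pow(o, 2))), Rational(1, 2)), -28)) = Add(-3, Add(-28, Pow(Add(-5, Mul(2, Pow(o, 2))), Rational(1, 2)))) = Add(-31, Pow(Add(-5, Mul(2, Pow(o, 2))), Rational(1, 2))))
Add(-20114, Function('n')(-168)) = Add(-20114, Add(-31, Pow(Add(-5, Mul(2, Pow(-168, 2))), Rational(1, 2)))) = Add(-20114, Add(-31, Pow(Add(-5, Mul(2, 28224)), Rational(1, 2)))) = Add(-20114, Add(-31, Pow(Add(-5, 56448), Rational(1, 2)))) = Add(-20114, Add(-31, Pow(56443, Rational(1, 2)))) = Add(-20145, Pow(56443, Rational(1, 2)))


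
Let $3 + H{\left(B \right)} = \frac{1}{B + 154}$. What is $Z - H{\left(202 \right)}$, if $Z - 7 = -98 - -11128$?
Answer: $\frac{3930239}{356} \approx 11040.0$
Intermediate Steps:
$H{\left(B \right)} = -3 + \frac{1}{154 + B}$ ($H{\left(B \right)} = -3 + \frac{1}{B + 154} = -3 + \frac{1}{154 + B}$)
$Z = 11037$ ($Z = 7 - -11030 = 7 + \left(-98 + 11128\right) = 7 + 11030 = 11037$)
$Z - H{\left(202 \right)} = 11037 - \frac{-461 - 606}{154 + 202} = 11037 - \frac{-461 - 606}{356} = 11037 - \frac{1}{356} \left(-1067\right) = 11037 - - \frac{1067}{356} = 11037 + \frac{1067}{356} = \frac{3930239}{356}$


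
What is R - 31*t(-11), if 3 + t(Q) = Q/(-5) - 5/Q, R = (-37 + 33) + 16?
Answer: 1249/55 ≈ 22.709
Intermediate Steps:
R = 12 (R = -4 + 16 = 12)
t(Q) = -3 - 5/Q - Q/5 (t(Q) = -3 + (Q/(-5) - 5/Q) = -3 + (Q*(-⅕) - 5/Q) = -3 + (-Q/5 - 5/Q) = -3 + (-5/Q - Q/5) = -3 - 5/Q - Q/5)
R - 31*t(-11) = 12 - 31*(-3 - 5/(-11) - ⅕*(-11)) = 12 - 31*(-3 - 5*(-1/11) + 11/5) = 12 - 31*(-3 + 5/11 + 11/5) = 12 - 31*(-19/55) = 12 + 589/55 = 1249/55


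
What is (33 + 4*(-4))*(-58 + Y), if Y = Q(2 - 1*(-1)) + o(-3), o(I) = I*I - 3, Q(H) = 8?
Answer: -748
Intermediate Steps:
o(I) = -3 + I² (o(I) = I² - 3 = -3 + I²)
Y = 14 (Y = 8 + (-3 + (-3)²) = 8 + (-3 + 9) = 8 + 6 = 14)
(33 + 4*(-4))*(-58 + Y) = (33 + 4*(-4))*(-58 + 14) = (33 - 16)*(-44) = 17*(-44) = -748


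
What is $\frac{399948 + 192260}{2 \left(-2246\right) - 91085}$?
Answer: $- \frac{592208}{95577} \approx -6.1961$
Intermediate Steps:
$\frac{399948 + 192260}{2 \left(-2246\right) - 91085} = \frac{592208}{-4492 - 91085} = \frac{592208}{-95577} = 592208 \left(- \frac{1}{95577}\right) = - \frac{592208}{95577}$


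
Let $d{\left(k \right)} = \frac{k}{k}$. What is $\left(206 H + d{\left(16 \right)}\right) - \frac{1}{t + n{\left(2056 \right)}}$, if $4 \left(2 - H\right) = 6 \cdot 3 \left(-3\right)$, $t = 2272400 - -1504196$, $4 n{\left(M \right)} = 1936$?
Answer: $\frac{12063993519}{3777080} \approx 3194.0$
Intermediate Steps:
$d{\left(k \right)} = 1$
$n{\left(M \right)} = 484$ ($n{\left(M \right)} = \frac{1}{4} \cdot 1936 = 484$)
$t = 3776596$ ($t = 2272400 + 1504196 = 3776596$)
$H = \frac{31}{2}$ ($H = 2 - \frac{6 \cdot 3 \left(-3\right)}{4} = 2 - \frac{18 \left(-3\right)}{4} = 2 - - \frac{27}{2} = 2 + \frac{27}{2} = \frac{31}{2} \approx 15.5$)
$\left(206 H + d{\left(16 \right)}\right) - \frac{1}{t + n{\left(2056 \right)}} = \left(206 \cdot \frac{31}{2} + 1\right) - \frac{1}{3776596 + 484} = \left(3193 + 1\right) - \frac{1}{3777080} = 3194 - \frac{1}{3777080} = \frac{12063993519}{3777080}$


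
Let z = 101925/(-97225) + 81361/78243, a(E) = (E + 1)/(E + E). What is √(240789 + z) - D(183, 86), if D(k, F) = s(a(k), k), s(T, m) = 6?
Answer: -6 + √22294795945205945261067/304287027 ≈ 484.70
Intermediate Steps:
a(E) = (1 + E)/(2*E) (a(E) = (1 + E)/((2*E)) = (1 + E)*(1/(2*E)) = (1 + E)/(2*E))
D(k, F) = 6
z = -2583782/304287027 (z = 101925*(-1/97225) + 81361*(1/78243) = -4077/3889 + 81361/78243 = -2583782/304287027 ≈ -0.0084913)
√(240789 + z) - D(183, 86) = √(240789 - 2583782/304287027) - 1*6 = √(73268966360521/304287027) - 6 = √22294795945205945261067/304287027 - 6 = -6 + √22294795945205945261067/304287027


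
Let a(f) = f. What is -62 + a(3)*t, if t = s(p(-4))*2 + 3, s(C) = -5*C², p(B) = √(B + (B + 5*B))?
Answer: 787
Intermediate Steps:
p(B) = √7*√B (p(B) = √(B + 6*B) = √(7*B) = √7*√B)
t = 283 (t = -5*(√7*√(-4))²*2 + 3 = -5*(√7*(2*I))²*2 + 3 = -5*(2*I*√7)²*2 + 3 = -5*(-28)*2 + 3 = 140*2 + 3 = 280 + 3 = 283)
-62 + a(3)*t = -62 + 3*283 = -62 + 849 = 787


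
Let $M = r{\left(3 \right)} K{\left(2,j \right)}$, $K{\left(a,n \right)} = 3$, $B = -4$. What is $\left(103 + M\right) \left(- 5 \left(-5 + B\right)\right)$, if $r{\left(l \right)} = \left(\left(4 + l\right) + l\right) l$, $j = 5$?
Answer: $8685$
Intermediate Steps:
$r{\left(l \right)} = l \left(4 + 2 l\right)$ ($r{\left(l \right)} = \left(4 + 2 l\right) l = l \left(4 + 2 l\right)$)
$M = 90$ ($M = 2 \cdot 3 \left(2 + 3\right) 3 = 2 \cdot 3 \cdot 5 \cdot 3 = 30 \cdot 3 = 90$)
$\left(103 + M\right) \left(- 5 \left(-5 + B\right)\right) = \left(103 + 90\right) \left(- 5 \left(-5 - 4\right)\right) = 193 \left(\left(-5\right) \left(-9\right)\right) = 193 \cdot 45 = 8685$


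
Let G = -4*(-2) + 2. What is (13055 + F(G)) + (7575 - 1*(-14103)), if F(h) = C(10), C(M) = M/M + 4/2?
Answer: 34736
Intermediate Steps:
G = 10 (G = 8 + 2 = 10)
C(M) = 3 (C(M) = 1 + 4*(½) = 1 + 2 = 3)
F(h) = 3
(13055 + F(G)) + (7575 - 1*(-14103)) = (13055 + 3) + (7575 - 1*(-14103)) = 13058 + (7575 + 14103) = 13058 + 21678 = 34736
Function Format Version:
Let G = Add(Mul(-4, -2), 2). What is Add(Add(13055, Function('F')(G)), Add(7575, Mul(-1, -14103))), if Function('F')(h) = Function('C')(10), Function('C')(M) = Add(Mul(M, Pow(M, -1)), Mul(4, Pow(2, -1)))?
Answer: 34736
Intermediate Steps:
G = 10 (G = Add(8, 2) = 10)
Function('C')(M) = 3 (Function('C')(M) = Add(1, Mul(4, Rational(1, 2))) = Add(1, 2) = 3)
Function('F')(h) = 3
Add(Add(13055, Function('F')(G)), Add(7575, Mul(-1, -14103))) = Add(Add(13055, 3), Add(7575, Mul(-1, -14103))) = Add(13058, Add(7575, 14103)) = Add(13058, 21678) = 34736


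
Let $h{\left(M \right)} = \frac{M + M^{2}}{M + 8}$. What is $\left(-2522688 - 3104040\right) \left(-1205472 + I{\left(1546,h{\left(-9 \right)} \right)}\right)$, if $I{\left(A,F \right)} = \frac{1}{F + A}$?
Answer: $\frac{4998970069175628}{737} \approx 6.7829 \cdot 10^{12}$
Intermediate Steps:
$h{\left(M \right)} = \frac{M + M^{2}}{8 + M}$
$I{\left(A,F \right)} = \frac{1}{A + F}$
$\left(-2522688 - 3104040\right) \left(-1205472 + I{\left(1546,h{\left(-9 \right)} \right)}\right) = \left(-2522688 - 3104040\right) \left(-1205472 + \frac{1}{1546 - \frac{9 \left(1 - 9\right)}{8 - 9}}\right) = - 5626728 \left(-1205472 + \frac{1}{1546 - 9 \frac{1}{-1} \left(-8\right)}\right) = - 5626728 \left(-1205472 + \frac{1}{1546 - \left(-9\right) \left(-8\right)}\right) = - 5626728 \left(-1205472 + \frac{1}{1546 - 72}\right) = - 5626728 \left(-1205472 + \frac{1}{1474}\right) = \left(-5626728\right) \left(- \frac{1776865727}{1474}\right) = \frac{4998970069175628}{737}$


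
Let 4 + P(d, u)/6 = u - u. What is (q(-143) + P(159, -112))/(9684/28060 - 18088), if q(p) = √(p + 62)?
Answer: 168360/126884899 - 63135*I/126884899 ≈ 0.0013269 - 0.00049758*I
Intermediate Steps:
P(d, u) = -24 (P(d, u) = -24 + 6*(u - u) = -24 + 6*0 = -24 + 0 = -24)
q(p) = √(62 + p)
(q(-143) + P(159, -112))/(9684/28060 - 18088) = (√(62 - 143) - 24)/(9684/28060 - 18088) = (√(-81) - 24)/(9684*(1/28060) - 18088) = (9*I - 24)/(2421/7015 - 18088) = (-24 + 9*I)/(-126884899/7015) = (-24 + 9*I)*(-7015/126884899) = 168360/126884899 - 63135*I/126884899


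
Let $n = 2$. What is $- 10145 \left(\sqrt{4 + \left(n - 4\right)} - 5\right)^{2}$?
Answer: $-273915 + 101450 \sqrt{2} \approx -1.3044 \cdot 10^{5}$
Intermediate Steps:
$- 10145 \left(\sqrt{4 + \left(n - 4\right)} - 5\right)^{2} = - 10145 \left(\sqrt{4 + \left(2 - 4\right)} - 5\right)^{2} = - 10145 \left(\sqrt{4 - 2} - 5\right)^{2} = - 10145 \left(\sqrt{2} - 5\right)^{2} = - 10145 \left(-5 + \sqrt{2}\right)^{2}$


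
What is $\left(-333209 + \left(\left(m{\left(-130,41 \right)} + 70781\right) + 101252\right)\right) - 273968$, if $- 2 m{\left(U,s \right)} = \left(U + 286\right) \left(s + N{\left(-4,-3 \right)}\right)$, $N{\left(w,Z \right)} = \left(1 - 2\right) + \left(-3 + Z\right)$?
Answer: $-437796$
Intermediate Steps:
$N{\left(w,Z \right)} = -4 + Z$ ($N{\left(w,Z \right)} = -1 + \left(-3 + Z\right) = -4 + Z$)
$m{\left(U,s \right)} = - \frac{\left(-7 + s\right) \left(286 + U\right)}{2}$ ($m{\left(U,s \right)} = - \frac{\left(U + 286\right) \left(s - 7\right)}{2} = - \frac{\left(286 + U\right) \left(s - 7\right)}{2} = - \frac{\left(286 + U\right) \left(-7 + s\right)}{2} = - \frac{\left(-7 + s\right) \left(286 + U\right)}{2}$)
$\left(-333209 + \left(\left(m{\left(-130,41 \right)} + 70781\right) + 101252\right)\right) - 273968 = \left(-333209 + \left(\left(\left(1001 - 5863 + \frac{7}{2} \left(-130\right) - \left(-65\right) 41\right) + 70781\right) + 101252\right)\right) - 273968 = \left(-333209 + \left(\left(\left(1001 - 5863 - 455 + 2665\right) + 70781\right) + 101252\right)\right) - 273968 = \left(-333209 + \left(\left(-2652 + 70781\right) + 101252\right)\right) - 273968 = \left(-333209 + \left(68129 + 101252\right)\right) - 273968 = \left(-333209 + 169381\right) - 273968 = -163828 - 273968 = -437796$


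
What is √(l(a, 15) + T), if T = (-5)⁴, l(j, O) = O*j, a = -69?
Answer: I*√410 ≈ 20.248*I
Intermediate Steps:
T = 625
√(l(a, 15) + T) = √(15*(-69) + 625) = √(-1035 + 625) = √(-410) = I*√410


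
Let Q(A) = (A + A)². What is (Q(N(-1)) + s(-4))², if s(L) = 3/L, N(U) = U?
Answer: 169/16 ≈ 10.563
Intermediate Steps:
Q(A) = 4*A² (Q(A) = (2*A)² = 4*A²)
(Q(N(-1)) + s(-4))² = (4*(-1)² + 3/(-4))² = (4*1 + 3*(-¼))² = (4 - ¾)² = (13/4)² = 169/16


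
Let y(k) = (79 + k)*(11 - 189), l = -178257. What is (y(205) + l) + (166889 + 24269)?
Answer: -37651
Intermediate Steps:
y(k) = -14062 - 178*k (y(k) = (79 + k)*(-178) = -14062 - 178*k)
(y(205) + l) + (166889 + 24269) = ((-14062 - 178*205) - 178257) + (166889 + 24269) = ((-14062 - 36490) - 178257) + 191158 = (-50552 - 178257) + 191158 = -228809 + 191158 = -37651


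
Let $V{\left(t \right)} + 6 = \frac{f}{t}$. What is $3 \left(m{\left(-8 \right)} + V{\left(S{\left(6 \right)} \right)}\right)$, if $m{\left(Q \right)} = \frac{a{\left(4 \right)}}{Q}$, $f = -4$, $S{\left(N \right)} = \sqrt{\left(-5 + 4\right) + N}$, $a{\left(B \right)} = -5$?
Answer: $- \frac{129}{8} - \frac{12 \sqrt{5}}{5} \approx -21.492$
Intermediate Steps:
$S{\left(N \right)} = \sqrt{-1 + N}$
$m{\left(Q \right)} = - \frac{5}{Q}$
$V{\left(t \right)} = -6 - \frac{4}{t}$
$3 \left(m{\left(-8 \right)} + V{\left(S{\left(6 \right)} \right)}\right) = 3 \left(- \frac{5}{-8} - \left(6 + \frac{4}{\sqrt{-1 + 6}}\right)\right) = 3 \left(\left(-5\right) \left(- \frac{1}{8}\right) - \left(6 + \frac{4}{\sqrt{5}}\right)\right) = 3 \left(\frac{5}{8} - \left(6 + 4 \frac{\sqrt{5}}{5}\right)\right) = 3 \left(\frac{5}{8} - \left(6 + \frac{4 \sqrt{5}}{5}\right)\right) = 3 \left(- \frac{43}{8} - \frac{4 \sqrt{5}}{5}\right) = - \frac{129}{8} - \frac{12 \sqrt{5}}{5}$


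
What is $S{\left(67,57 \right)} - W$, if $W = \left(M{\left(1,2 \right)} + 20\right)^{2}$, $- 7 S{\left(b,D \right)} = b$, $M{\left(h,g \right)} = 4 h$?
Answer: $- \frac{4099}{7} \approx -585.57$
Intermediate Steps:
$S{\left(b,D \right)} = - \frac{b}{7}$
$W = 576$ ($W = \left(4 \cdot 1 + 20\right)^{2} = \left(4 + 20\right)^{2} = 24^{2} = 576$)
$S{\left(67,57 \right)} - W = \left(- \frac{1}{7}\right) 67 - 576 = - \frac{67}{7} - 576 = - \frac{4099}{7}$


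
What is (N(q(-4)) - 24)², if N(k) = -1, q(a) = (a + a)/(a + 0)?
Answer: 625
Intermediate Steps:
q(a) = 2 (q(a) = (2*a)/a = 2)
(N(q(-4)) - 24)² = (-1 - 24)² = (-25)² = 625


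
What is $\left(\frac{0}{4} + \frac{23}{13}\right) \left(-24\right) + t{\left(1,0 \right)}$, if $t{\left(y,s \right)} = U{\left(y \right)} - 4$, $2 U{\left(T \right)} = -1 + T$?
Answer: $- \frac{604}{13} \approx -46.462$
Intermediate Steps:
$U{\left(T \right)} = - \frac{1}{2} + \frac{T}{2}$ ($U{\left(T \right)} = \frac{-1 + T}{2} = - \frac{1}{2} + \frac{T}{2}$)
$t{\left(y,s \right)} = - \frac{9}{2} + \frac{y}{2}$ ($t{\left(y,s \right)} = \left(- \frac{1}{2} + \frac{y}{2}\right) - 4 = - \frac{9}{2} + \frac{y}{2}$)
$\left(\frac{0}{4} + \frac{23}{13}\right) \left(-24\right) + t{\left(1,0 \right)} = \left(\frac{0}{4} + \frac{23}{13}\right) \left(-24\right) + \left(- \frac{9}{2} + \frac{1}{2} \cdot 1\right) = \left(0 \cdot \frac{1}{4} + 23 \cdot \frac{1}{13}\right) \left(-24\right) + \left(- \frac{9}{2} + \frac{1}{2}\right) = \left(0 + \frac{23}{13}\right) \left(-24\right) - 4 = \frac{23}{13} \left(-24\right) - 4 = - \frac{552}{13} - 4 = - \frac{604}{13}$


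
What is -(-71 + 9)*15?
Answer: 930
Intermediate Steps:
-(-71 + 9)*15 = -(-62)*15 = -1*(-930) = 930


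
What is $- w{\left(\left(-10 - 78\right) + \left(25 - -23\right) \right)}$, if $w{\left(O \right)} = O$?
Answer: $40$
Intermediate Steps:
$- w{\left(\left(-10 - 78\right) + \left(25 - -23\right) \right)} = - (\left(-10 - 78\right) + \left(25 - -23\right)) = - (-88 + \left(25 + 23\right)) = - (-88 + 48) = \left(-1\right) \left(-40\right) = 40$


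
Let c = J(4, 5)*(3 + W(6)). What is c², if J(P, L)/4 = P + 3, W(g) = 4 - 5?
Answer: 3136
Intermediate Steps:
W(g) = -1
J(P, L) = 12 + 4*P (J(P, L) = 4*(P + 3) = 4*(3 + P) = 12 + 4*P)
c = 56 (c = (12 + 4*4)*(3 - 1) = (12 + 16)*2 = 28*2 = 56)
c² = 56² = 3136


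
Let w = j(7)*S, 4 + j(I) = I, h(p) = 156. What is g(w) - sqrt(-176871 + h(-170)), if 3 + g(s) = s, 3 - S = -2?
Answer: 12 - 3*I*sqrt(19635) ≈ 12.0 - 420.38*I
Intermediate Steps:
S = 5 (S = 3 - 1*(-2) = 3 + 2 = 5)
j(I) = -4 + I
w = 15 (w = (-4 + 7)*5 = 3*5 = 15)
g(s) = -3 + s
g(w) - sqrt(-176871 + h(-170)) = (-3 + 15) - sqrt(-176871 + 156) = 12 - sqrt(-176715) = 12 - 3*I*sqrt(19635)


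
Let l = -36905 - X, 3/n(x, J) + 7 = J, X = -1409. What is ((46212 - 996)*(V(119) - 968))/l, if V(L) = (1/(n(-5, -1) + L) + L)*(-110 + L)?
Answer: -61430332/467857 ≈ -131.30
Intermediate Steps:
n(x, J) = 3/(-7 + J)
V(L) = (-110 + L)*(L + 1/(-3/8 + L)) (V(L) = (1/(3/(-7 - 1) + L) + L)*(-110 + L) = (1/(3/(-8) + L) + L)*(-110 + L) = (1/(3*(-1/8) + L) + L)*(-110 + L) = (1/(-3/8 + L) + L)*(-110 + L) = (L + 1/(-3/8 + L))*(-110 + L) = (-110 + L)*(L + 1/(-3/8 + L)))
l = -35496 (l = -36905 - 1*(-1409) = -36905 + 1409 = -35496)
((46212 - 996)*(V(119) - 968))/l = ((46212 - 996)*((-880 - 883*119**2 + 8*119**3 + 338*119)/(-3 + 8*119) - 968))/(-35496) = (45216*((-880 - 883*14161 + 8*1685159 + 40222)/(-3 + 952) - 968))*(-1/35496) = (45216*((-880 - 12504163 + 13481272 + 40222)/949 - 968))*(-1/35496) = (45216*((1/949)*1016451 - 968))*(-1/35496) = (45216*(1016451/949 - 968))*(-1/35496) = (45216*(97819/949))*(-1/35496) = (4422983904/949)*(-1/35496) = -61430332/467857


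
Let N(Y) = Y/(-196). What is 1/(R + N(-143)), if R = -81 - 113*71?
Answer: -196/1588241 ≈ -0.00012341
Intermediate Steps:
N(Y) = -Y/196 (N(Y) = Y*(-1/196) = -Y/196)
R = -8104 (R = -81 - 8023 = -8104)
1/(R + N(-143)) = 1/(-8104 - 1/196*(-143)) = 1/(-8104 + 143/196) = 1/(-1588241/196) = -196/1588241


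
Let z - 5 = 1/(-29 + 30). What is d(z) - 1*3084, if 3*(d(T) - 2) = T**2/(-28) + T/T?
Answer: -64724/21 ≈ -3082.1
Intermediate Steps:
z = 6 (z = 5 + 1/(-29 + 30) = 5 + 1/1 = 5 + 1 = 6)
d(T) = 7/3 - T**2/84 (d(T) = 2 + (T**2/(-28) + T/T)/3 = 2 + (T**2*(-1/28) + 1)/3 = 2 + (-T**2/28 + 1)/3 = 2 + (1 - T**2/28)/3 = 2 + (1/3 - T**2/84) = 7/3 - T**2/84)
d(z) - 1*3084 = (7/3 - 1/84*6**2) - 1*3084 = (7/3 - 1/84*36) - 3084 = (7/3 - 3/7) - 3084 = 40/21 - 3084 = -64724/21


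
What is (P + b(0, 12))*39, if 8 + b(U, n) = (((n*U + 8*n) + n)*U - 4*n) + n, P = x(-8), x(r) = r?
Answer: -2028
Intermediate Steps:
P = -8
b(U, n) = -8 - 3*n + U*(9*n + U*n) (b(U, n) = -8 + ((((n*U + 8*n) + n)*U - 4*n) + n) = -8 + ((((U*n + 8*n) + n)*U - 4*n) + n) = -8 + ((((8*n + U*n) + n)*U - 4*n) + n) = -8 + (((9*n + U*n)*U - 4*n) + n) = -8 + ((U*(9*n + U*n) - 4*n) + n) = -8 + ((-4*n + U*(9*n + U*n)) + n) = -8 + (-3*n + U*(9*n + U*n)) = -8 - 3*n + U*(9*n + U*n))
(P + b(0, 12))*39 = (-8 + (-8 - 3*12 + 12*0**2 + 9*0*12))*39 = (-8 + (-8 - 36 + 12*0 + 0))*39 = (-8 + (-8 - 36 + 0 + 0))*39 = (-8 - 44)*39 = -52*39 = -2028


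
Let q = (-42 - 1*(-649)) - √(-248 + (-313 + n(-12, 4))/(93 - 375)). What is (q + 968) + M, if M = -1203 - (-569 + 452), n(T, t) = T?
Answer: 489 - I*√19630302/282 ≈ 489.0 - 15.711*I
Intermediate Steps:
M = -1086 (M = -1203 - 1*(-117) = -1203 + 117 = -1086)
q = 607 - I*√19630302/282 (q = (-42 - 1*(-649)) - √(-248 + (-313 - 12)/(93 - 375)) = (-42 + 649) - √(-248 - 325/(-282)) = 607 - √(-248 - 325*(-1/282)) = 607 - √(-248 + 325/282) = 607 - √(-69611/282) = 607 - I*√19630302/282 ≈ 607.0 - 15.711*I)
(q + 968) + M = ((607 - I*√19630302/282) + 968) - 1086 = (1575 - I*√19630302/282) - 1086 = 489 - I*√19630302/282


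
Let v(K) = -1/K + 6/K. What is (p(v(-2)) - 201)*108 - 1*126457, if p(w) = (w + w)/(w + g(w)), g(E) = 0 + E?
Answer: -148057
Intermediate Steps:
v(K) = 5/K
g(E) = E
p(w) = 1 (p(w) = (w + w)/(w + w) = (2*w)/((2*w)) = (2*w)*(1/(2*w)) = 1)
(p(v(-2)) - 201)*108 - 1*126457 = (1 - 201)*108 - 1*126457 = -200*108 - 126457 = -21600 - 126457 = -148057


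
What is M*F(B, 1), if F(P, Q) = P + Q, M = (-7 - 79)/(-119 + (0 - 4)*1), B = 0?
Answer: 86/123 ≈ 0.69919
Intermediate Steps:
M = 86/123 (M = -86/(-119 - 4*1) = -86/(-119 - 4) = -86/(-123) = -86*(-1/123) = 86/123 ≈ 0.69919)
M*F(B, 1) = 86*(0 + 1)/123 = (86/123)*1 = 86/123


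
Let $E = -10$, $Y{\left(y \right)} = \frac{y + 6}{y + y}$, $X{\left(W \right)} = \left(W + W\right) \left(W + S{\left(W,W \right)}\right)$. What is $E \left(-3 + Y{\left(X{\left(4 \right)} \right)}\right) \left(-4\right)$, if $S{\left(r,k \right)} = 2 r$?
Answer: $- \frac{395}{4} \approx -98.75$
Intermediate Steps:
$X{\left(W \right)} = 6 W^{2}$ ($X{\left(W \right)} = \left(W + W\right) \left(W + 2 W\right) = 2 W 3 W = 6 W^{2}$)
$Y{\left(y \right)} = \frac{6 + y}{2 y}$
$E \left(-3 + Y{\left(X{\left(4 \right)} \right)}\right) \left(-4\right) = - 10 \left(-3 + \frac{6 + 6 \cdot 4^{2}}{2 \cdot 6 \cdot 4^{2}}\right) \left(-4\right) = - 10 \left(-3 + \frac{6 + 6 \cdot 16}{2 \cdot 6 \cdot 16}\right) \left(-4\right) = - 10 \left(-3 + \frac{6 + 96}{2 \cdot 96}\right) \left(-4\right) = - 10 \left(-3 + \frac{1}{2} \cdot \frac{1}{96} \cdot 102\right) \left(-4\right) = - 10 \left(-3 + \frac{17}{32}\right) \left(-4\right) = - 10 \left(\left(- \frac{79}{32}\right) \left(-4\right)\right) = \left(-10\right) \frac{79}{8} = - \frac{395}{4}$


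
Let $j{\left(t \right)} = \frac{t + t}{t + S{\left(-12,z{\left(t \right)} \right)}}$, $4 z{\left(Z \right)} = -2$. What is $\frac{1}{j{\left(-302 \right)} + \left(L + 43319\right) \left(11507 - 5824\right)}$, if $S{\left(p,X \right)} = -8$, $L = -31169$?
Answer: $\frac{155}{10702510052} \approx 1.4483 \cdot 10^{-8}$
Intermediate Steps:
$z{\left(Z \right)} = - \frac{1}{2}$ ($z{\left(Z \right)} = \frac{1}{4} \left(-2\right) = - \frac{1}{2}$)
$j{\left(t \right)} = \frac{2 t}{-8 + t}$ ($j{\left(t \right)} = \frac{t + t}{t - 8} = \frac{2 t}{-8 + t}$)
$\frac{1}{j{\left(-302 \right)} + \left(L + 43319\right) \left(11507 - 5824\right)} = \frac{1}{2 \left(-302\right) \frac{1}{-8 - 302} + \left(-31169 + 43319\right) \left(11507 - 5824\right)} = \frac{1}{2 \left(-302\right) \frac{1}{-310} + 12150 \cdot 5683} = \frac{1}{2 \left(-302\right) \left(- \frac{1}{310}\right) + 69048450} = \frac{1}{\frac{302}{155} + 69048450} = \frac{1}{\frac{10702510052}{155}} = \frac{155}{10702510052}$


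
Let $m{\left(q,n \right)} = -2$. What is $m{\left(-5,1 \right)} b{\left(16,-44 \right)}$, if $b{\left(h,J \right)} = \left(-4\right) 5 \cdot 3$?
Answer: $120$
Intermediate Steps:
$b{\left(h,J \right)} = -60$ ($b{\left(h,J \right)} = \left(-20\right) 3 = -60$)
$m{\left(-5,1 \right)} b{\left(16,-44 \right)} = \left(-2\right) \left(-60\right) = 120$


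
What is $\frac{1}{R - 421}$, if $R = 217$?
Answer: $- \frac{1}{204} \approx -0.004902$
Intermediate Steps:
$\frac{1}{R - 421} = \frac{1}{217 - 421} = \frac{1}{-204} = - \frac{1}{204}$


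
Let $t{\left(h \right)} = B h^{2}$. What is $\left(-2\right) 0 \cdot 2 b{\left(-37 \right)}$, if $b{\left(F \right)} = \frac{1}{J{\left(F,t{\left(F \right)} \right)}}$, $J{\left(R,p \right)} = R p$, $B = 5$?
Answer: $0$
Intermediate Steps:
$t{\left(h \right)} = 5 h^{2}$
$b{\left(F \right)} = \frac{1}{5 F^{3}}$ ($b{\left(F \right)} = \frac{1}{F 5 F^{2}} = \frac{1}{5 F^{3}}$)
$\left(-2\right) 0 \cdot 2 b{\left(-37 \right)} = \left(-2\right) 0 \cdot 2 \frac{1}{5 \left(-50653\right)} = 0 \cdot 2 \cdot \frac{1}{5} \left(- \frac{1}{50653}\right) = 0 \left(- \frac{1}{253265}\right) = 0$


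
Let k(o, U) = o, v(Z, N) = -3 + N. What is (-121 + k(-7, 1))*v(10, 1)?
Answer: 256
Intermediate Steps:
(-121 + k(-7, 1))*v(10, 1) = (-121 - 7)*(-3 + 1) = -128*(-2) = 256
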